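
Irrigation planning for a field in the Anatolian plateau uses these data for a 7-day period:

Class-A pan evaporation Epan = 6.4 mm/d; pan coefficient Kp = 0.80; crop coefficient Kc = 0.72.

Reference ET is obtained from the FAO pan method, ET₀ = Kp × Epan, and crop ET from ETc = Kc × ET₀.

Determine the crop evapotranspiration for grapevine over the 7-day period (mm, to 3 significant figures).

25.8 mm

ET₀ = 0.80 × 6.4 = 5.1200 mm/d
ETc = Kc × ET₀ = 0.72 × 5.1200 = 3.6864 mm/d
Over 7 days: 3.6864 × 7 = 25.805 mm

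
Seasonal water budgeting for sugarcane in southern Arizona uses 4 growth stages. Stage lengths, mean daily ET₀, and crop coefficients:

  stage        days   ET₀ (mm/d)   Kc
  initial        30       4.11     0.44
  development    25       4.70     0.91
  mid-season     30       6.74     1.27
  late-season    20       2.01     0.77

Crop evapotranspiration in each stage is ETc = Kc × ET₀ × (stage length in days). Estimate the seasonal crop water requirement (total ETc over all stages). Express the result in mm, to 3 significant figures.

449 mm

initial: 0.44 × 4.11 × 30 = 54.25 mm
development: 0.91 × 4.70 × 25 = 106.93 mm
mid-season: 1.27 × 6.74 × 30 = 256.79 mm
late-season: 0.77 × 2.01 × 20 = 30.95 mm
Seasonal total = 448.92 mm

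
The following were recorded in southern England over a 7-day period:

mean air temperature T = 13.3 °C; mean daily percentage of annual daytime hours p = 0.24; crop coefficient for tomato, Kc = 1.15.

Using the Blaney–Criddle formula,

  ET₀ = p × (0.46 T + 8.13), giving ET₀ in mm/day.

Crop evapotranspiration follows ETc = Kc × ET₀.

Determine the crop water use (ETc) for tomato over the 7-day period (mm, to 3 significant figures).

ET₀ = 0.24 × (0.46 × 13.3 + 8.13) = 0.24 × 14.248 = 3.4195 mm/d
ETc = Kc × ET₀ = 1.15 × 3.4195 = 3.9324 mm/d
Over 7 days: 3.9324 × 7 = 27.527 mm

27.5 mm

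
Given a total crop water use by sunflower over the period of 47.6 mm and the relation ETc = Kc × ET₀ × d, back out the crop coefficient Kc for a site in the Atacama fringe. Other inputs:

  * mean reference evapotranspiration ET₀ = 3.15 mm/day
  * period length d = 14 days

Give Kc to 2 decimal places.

ETc = Kc × ET₀ × d  ⇒  Kc = ETc / (ET₀ × d)
Kc = 47.6 / (3.15 × 14) = 47.6 / 44.10 = 1.0794

1.08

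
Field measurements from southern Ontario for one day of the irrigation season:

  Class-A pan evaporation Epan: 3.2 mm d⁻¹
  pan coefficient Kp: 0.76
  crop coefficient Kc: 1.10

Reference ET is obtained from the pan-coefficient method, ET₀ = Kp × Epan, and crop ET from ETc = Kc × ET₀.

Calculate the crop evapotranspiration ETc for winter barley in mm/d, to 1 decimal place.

ET₀ = 0.76 × 3.2 = 2.4320 mm/d
ETc = Kc × ET₀ = 1.10 × 2.4320 = 2.6752 mm/d

2.7 mm/d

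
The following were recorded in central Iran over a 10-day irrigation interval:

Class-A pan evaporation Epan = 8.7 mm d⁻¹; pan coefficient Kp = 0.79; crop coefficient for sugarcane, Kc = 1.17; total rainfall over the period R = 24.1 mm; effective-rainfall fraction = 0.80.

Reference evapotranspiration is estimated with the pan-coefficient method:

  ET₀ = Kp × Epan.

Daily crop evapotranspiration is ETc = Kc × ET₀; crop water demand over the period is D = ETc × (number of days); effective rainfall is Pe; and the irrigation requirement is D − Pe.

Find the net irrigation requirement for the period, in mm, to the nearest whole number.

61 mm

ET₀ = 0.79 × 8.7 = 6.8730 mm/d
ETc = Kc × ET₀ = 1.17 × 6.8730 = 8.0414 mm/d
Crop demand D = ETc × 10 d = 8.0414 × 10 = 80.414 mm
Pe = 0.80 × 24.1 = 19.280 mm
D − Pe = 80.414 − 19.280 = 61.134 mm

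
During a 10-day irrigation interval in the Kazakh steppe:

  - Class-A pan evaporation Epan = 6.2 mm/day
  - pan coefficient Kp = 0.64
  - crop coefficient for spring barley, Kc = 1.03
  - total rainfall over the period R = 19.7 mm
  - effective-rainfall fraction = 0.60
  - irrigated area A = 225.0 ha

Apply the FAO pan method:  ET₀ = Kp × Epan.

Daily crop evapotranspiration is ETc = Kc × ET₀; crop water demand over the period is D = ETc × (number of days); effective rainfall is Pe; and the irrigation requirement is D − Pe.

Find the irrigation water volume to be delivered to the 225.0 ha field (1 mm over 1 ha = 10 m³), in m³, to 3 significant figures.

ET₀ = 0.64 × 6.2 = 3.9680 mm/d
ETc = Kc × ET₀ = 1.03 × 3.9680 = 4.0870 mm/d
Crop demand D = ETc × 10 d = 4.0870 × 10 = 40.870 mm
Pe = 0.60 × 19.7 = 11.820 mm
D − Pe = 40.870 − 11.820 = 29.050 mm
Volume = 29.050 mm × 225.0 ha × 10 = 65362.5 m³

65400 m³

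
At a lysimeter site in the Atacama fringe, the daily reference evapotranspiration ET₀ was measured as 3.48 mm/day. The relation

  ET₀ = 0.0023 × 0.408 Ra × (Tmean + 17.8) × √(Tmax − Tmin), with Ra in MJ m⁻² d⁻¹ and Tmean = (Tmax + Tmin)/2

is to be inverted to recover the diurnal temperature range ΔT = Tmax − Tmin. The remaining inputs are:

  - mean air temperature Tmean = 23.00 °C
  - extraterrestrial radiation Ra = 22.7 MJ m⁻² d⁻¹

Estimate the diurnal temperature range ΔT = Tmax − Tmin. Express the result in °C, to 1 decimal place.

16.0 °C

√ΔT = ET₀ / [0.0023 × 0.408 × Ra × (Tmean+17.8)] = 3.48 / (0.0023 × 9.2616 × 40.80) = 4.0041
ΔT = 4.0041² = 16.033 °C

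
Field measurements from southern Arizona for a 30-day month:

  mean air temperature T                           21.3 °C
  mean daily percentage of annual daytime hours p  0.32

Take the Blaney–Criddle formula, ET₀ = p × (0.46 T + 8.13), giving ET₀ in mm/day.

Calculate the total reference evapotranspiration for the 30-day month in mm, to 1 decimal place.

172.1 mm

ET₀ = 0.32 × (0.46 × 21.3 + 8.13) = 0.32 × 17.928 = 5.7370 mm/d
Monthly total = 5.7370 × 30 = 172.110 mm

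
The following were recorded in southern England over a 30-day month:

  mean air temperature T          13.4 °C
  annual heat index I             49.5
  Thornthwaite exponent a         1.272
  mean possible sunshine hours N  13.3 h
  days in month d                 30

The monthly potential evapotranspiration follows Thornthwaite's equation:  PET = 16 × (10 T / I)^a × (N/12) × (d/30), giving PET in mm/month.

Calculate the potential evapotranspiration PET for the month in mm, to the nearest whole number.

10T/I = 10 × 13.4 / 49.5 = 2.7071
(10T/I)^a = 2.7071^1.272 = 3.5493
Uncorrected PET = 16 × 3.5493 = 56.789 mm
Correction = (N/12)(d/30) = (13.3/12)(30/30) = 1.1083
PET = 56.789 × 1.1083 = 62.939 mm/month

63 mm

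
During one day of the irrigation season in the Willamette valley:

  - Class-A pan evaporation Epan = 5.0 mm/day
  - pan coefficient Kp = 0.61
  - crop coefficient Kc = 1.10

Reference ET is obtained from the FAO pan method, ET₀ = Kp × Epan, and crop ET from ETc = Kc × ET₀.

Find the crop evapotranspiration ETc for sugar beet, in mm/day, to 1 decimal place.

3.4 mm/day

ET₀ = 0.61 × 5.0 = 3.0500 mm/d
ETc = Kc × ET₀ = 1.10 × 3.0500 = 3.3550 mm/d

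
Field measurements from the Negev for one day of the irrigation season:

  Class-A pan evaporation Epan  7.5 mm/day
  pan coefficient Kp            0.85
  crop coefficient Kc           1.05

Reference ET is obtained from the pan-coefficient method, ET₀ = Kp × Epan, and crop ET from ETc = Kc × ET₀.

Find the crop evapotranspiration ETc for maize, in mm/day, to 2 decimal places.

6.69 mm/day

ET₀ = 0.85 × 7.5 = 6.3750 mm/d
ETc = Kc × ET₀ = 1.05 × 6.3750 = 6.6938 mm/d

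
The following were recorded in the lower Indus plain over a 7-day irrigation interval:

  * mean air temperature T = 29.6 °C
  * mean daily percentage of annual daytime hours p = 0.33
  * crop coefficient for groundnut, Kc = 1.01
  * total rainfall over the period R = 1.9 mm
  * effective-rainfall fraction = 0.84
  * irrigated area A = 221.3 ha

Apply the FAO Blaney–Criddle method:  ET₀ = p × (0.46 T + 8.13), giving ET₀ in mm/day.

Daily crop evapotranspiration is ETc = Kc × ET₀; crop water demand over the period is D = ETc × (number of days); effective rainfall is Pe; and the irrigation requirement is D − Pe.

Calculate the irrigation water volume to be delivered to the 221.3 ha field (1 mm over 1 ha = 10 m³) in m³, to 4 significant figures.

ET₀ = 0.33 × (0.46 × 29.6 + 8.13) = 0.33 × 21.746 = 7.1762 mm/d
ETc = Kc × ET₀ = 1.01 × 7.1762 = 7.2480 mm/d
Crop demand D = ETc × 7 d = 7.2480 × 7 = 50.736 mm
Pe = 0.84 × 1.9 = 1.596 mm
D − Pe = 50.736 − 1.596 = 49.140 mm
Volume = 49.140 mm × 221.3 ha × 10 = 108746.8 m³

108700 m³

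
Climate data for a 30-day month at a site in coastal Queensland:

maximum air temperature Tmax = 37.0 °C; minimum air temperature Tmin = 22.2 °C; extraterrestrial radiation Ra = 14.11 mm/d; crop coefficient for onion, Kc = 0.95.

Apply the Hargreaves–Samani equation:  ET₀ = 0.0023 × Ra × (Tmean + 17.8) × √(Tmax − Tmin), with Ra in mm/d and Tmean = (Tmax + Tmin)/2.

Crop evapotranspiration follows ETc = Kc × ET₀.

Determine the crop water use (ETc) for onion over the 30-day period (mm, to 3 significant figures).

169 mm

Tmean = (37.0 + 22.2)/2 = 29.60 °C
ET₀ = 0.0023 × 14.11 × (29.60 + 17.8) × √14.8 = 0.0023 × 14.11 × 47.40 × 3.8471 = 5.9179 mm/d
ETc = Kc × ET₀ = 0.95 × 5.9179 = 5.6220 mm/d
Over 30 days: 5.6220 × 30 = 168.660 mm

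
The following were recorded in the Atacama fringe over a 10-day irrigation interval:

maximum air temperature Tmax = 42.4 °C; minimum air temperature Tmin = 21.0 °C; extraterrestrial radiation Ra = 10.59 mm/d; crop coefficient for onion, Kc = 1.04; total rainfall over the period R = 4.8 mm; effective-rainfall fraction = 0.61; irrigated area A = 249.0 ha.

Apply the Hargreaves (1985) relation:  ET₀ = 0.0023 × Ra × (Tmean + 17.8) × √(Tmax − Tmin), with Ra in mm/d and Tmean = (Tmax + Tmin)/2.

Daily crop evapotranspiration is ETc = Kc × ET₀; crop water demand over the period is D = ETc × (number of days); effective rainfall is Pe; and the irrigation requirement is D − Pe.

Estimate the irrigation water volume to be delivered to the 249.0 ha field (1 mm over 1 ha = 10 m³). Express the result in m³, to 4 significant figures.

137100 m³

Tmean = (42.4 + 21.0)/2 = 31.70 °C
ET₀ = 0.0023 × 10.59 × (31.70 + 17.8) × √21.4 = 0.0023 × 10.59 × 49.50 × 4.6260 = 5.5774 mm/d
ETc = Kc × ET₀ = 1.04 × 5.5774 = 5.8005 mm/d
Crop demand D = ETc × 10 d = 5.8005 × 10 = 58.005 mm
Pe = 0.61 × 4.8 = 2.928 mm
D − Pe = 58.005 − 2.928 = 55.077 mm
Volume = 55.077 mm × 249.0 ha × 10 = 137141.7 m³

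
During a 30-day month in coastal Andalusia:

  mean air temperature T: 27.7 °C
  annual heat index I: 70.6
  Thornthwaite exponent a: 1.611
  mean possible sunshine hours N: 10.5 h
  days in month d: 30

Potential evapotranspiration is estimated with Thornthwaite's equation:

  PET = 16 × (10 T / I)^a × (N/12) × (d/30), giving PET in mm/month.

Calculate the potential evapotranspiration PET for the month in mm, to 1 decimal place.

10T/I = 10 × 27.7 / 70.6 = 3.9235
(10T/I)^a = 3.9235^1.611 = 9.0450
Uncorrected PET = 16 × 9.0450 = 144.720 mm
Correction = (N/12)(d/30) = (10.5/12)(30/30) = 0.8750
PET = 144.720 × 0.8750 = 126.630 mm/month

126.6 mm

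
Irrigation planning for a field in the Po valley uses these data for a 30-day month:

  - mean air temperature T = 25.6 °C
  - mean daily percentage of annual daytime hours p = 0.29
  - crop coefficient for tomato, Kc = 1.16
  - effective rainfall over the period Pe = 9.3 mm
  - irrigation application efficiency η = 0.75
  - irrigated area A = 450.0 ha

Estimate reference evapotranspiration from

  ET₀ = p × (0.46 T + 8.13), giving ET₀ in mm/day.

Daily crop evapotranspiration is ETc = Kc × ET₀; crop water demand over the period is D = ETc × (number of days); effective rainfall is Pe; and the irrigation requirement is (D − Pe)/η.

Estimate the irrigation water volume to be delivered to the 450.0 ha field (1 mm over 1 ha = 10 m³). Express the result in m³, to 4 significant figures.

1150000 m³

ET₀ = 0.29 × (0.46 × 25.6 + 8.13) = 0.29 × 19.906 = 5.7727 mm/d
ETc = Kc × ET₀ = 1.16 × 5.7727 = 6.6963 mm/d
Crop demand D = ETc × 30 d = 6.6963 × 30 = 200.889 mm
D − Pe = 200.889 − 9.3 = 191.589 mm
Gross irrigation = 191.589 / 0.75 = 255.452 mm
Volume = 255.452 mm × 450.0 ha × 10 = 1149534.0 m³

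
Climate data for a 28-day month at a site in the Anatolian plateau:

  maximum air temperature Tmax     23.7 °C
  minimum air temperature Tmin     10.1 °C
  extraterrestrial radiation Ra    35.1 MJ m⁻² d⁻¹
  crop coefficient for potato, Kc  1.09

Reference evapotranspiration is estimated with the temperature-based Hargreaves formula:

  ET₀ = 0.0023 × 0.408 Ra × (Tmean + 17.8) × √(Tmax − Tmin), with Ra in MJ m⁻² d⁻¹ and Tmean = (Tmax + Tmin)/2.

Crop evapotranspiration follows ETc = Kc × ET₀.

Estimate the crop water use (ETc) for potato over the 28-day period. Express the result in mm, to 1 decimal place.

Tmean = (23.7 + 10.1)/2 = 16.90 °C
0.408 Ra = 0.408 × 35.1 = 14.3208 mm/d equivalent
ET₀ = 0.0023 × 14.3208 × (16.90 + 17.8) × √13.6 = 0.0023 × 14.3208 × 34.70 × 3.6878 = 4.2149 mm/d
ETc = Kc × ET₀ = 1.09 × 4.2149 = 4.5942 mm/d
Over 28 days: 4.5942 × 28 = 128.638 mm

128.6 mm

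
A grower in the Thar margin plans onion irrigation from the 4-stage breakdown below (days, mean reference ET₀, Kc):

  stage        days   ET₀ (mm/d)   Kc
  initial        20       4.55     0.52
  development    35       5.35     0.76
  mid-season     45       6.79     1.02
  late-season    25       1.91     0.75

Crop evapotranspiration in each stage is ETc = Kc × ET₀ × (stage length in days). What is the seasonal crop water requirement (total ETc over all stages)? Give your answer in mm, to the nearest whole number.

537 mm

initial: 0.52 × 4.55 × 20 = 47.32 mm
development: 0.76 × 5.35 × 35 = 142.31 mm
mid-season: 1.02 × 6.79 × 45 = 311.66 mm
late-season: 0.75 × 1.91 × 25 = 35.81 mm
Seasonal total = 537.10 mm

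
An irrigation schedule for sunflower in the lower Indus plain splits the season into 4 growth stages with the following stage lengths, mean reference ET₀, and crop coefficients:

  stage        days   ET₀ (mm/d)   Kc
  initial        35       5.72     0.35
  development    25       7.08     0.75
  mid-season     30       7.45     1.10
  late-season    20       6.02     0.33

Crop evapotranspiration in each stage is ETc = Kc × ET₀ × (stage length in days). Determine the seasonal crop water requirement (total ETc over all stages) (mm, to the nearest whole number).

488 mm

initial: 0.35 × 5.72 × 35 = 70.07 mm
development: 0.75 × 7.08 × 25 = 132.75 mm
mid-season: 1.10 × 7.45 × 30 = 245.85 mm
late-season: 0.33 × 6.02 × 20 = 39.73 mm
Seasonal total = 488.40 mm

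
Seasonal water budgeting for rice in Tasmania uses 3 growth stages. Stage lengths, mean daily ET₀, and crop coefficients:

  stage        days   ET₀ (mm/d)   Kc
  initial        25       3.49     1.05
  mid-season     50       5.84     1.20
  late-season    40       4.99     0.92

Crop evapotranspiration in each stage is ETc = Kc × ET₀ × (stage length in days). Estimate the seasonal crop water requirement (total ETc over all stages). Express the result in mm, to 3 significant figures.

initial: 1.05 × 3.49 × 25 = 91.61 mm
mid-season: 1.20 × 5.84 × 50 = 350.40 mm
late-season: 0.92 × 4.99 × 40 = 183.63 mm
Seasonal total = 625.64 mm

626 mm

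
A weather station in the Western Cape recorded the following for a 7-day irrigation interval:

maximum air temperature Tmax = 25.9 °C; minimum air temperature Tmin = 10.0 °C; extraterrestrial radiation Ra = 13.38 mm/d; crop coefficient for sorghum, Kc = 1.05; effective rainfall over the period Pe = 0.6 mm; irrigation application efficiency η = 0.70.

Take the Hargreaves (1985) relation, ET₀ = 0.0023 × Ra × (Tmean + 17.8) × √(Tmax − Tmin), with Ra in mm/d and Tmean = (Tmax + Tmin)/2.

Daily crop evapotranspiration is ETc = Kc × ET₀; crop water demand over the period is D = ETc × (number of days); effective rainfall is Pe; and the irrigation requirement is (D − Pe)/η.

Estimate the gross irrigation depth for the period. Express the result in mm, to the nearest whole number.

Tmean = (25.9 + 10.0)/2 = 17.95 °C
ET₀ = 0.0023 × 13.38 × (17.95 + 17.8) × √15.9 = 0.0023 × 13.38 × 35.75 × 3.9875 = 4.3869 mm/d
ETc = Kc × ET₀ = 1.05 × 4.3869 = 4.6062 mm/d
Crop demand D = ETc × 7 d = 4.6062 × 7 = 32.243 mm
D − Pe = 32.243 − 0.6 = 31.643 mm
Gross irrigation = 31.643 / 0.70 = 45.204 mm

45 mm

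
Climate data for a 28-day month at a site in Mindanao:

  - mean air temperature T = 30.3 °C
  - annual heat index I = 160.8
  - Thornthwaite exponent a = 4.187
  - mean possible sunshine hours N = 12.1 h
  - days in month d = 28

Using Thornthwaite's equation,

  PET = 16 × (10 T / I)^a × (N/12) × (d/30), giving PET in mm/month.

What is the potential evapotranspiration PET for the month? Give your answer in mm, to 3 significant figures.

214 mm

10T/I = 10 × 30.3 / 160.8 = 1.8843
(10T/I)^a = 1.8843^4.187 = 14.1923
Uncorrected PET = 16 × 14.1923 = 227.077 mm
Correction = (N/12)(d/30) = (12.1/12)(28/30) = 0.9411
PET = 227.077 × 0.9411 = 213.702 mm/month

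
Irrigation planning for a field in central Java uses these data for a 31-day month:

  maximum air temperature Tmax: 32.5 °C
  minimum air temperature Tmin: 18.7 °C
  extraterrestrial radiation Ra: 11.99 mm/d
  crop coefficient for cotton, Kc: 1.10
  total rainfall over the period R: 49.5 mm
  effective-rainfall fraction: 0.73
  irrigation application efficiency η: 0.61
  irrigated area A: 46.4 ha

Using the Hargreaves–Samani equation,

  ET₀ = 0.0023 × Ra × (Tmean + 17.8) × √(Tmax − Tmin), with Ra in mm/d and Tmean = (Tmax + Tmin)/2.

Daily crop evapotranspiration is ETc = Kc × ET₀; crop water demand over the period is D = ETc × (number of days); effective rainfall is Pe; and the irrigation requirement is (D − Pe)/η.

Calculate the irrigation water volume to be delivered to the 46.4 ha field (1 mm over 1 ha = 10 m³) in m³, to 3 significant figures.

Tmean = (32.5 + 18.7)/2 = 25.60 °C
ET₀ = 0.0023 × 11.99 × (25.60 + 17.8) × √13.8 = 0.0023 × 11.99 × 43.40 × 3.7148 = 4.4460 mm/d
ETc = Kc × ET₀ = 1.10 × 4.4460 = 4.8906 mm/d
Crop demand D = ETc × 31 d = 4.8906 × 31 = 151.609 mm
Pe = 0.73 × 49.5 = 36.135 mm
D − Pe = 151.609 − 36.135 = 115.474 mm
Gross irrigation = 115.474 / 0.61 = 189.302 mm
Volume = 189.302 mm × 46.4 ha × 10 = 87836.1 m³

87800 m³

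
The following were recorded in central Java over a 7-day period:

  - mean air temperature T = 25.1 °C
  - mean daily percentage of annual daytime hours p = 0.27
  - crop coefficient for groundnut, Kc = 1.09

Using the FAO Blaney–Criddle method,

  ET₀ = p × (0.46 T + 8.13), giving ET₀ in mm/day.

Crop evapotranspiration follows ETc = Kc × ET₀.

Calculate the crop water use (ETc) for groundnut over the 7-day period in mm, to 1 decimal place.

40.5 mm

ET₀ = 0.27 × (0.46 × 25.1 + 8.13) = 0.27 × 19.676 = 5.3125 mm/d
ETc = Kc × ET₀ = 1.09 × 5.3125 = 5.7906 mm/d
Over 7 days: 5.7906 × 7 = 40.534 mm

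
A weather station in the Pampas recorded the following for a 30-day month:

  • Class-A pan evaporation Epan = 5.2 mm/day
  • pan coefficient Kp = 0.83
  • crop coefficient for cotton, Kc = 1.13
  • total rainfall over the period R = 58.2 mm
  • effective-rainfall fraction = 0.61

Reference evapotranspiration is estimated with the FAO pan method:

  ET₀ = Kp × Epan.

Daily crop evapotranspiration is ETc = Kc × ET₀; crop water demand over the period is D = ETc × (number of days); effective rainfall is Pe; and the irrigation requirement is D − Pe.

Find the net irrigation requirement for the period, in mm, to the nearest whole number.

ET₀ = 0.83 × 5.2 = 4.3160 mm/d
ETc = Kc × ET₀ = 1.13 × 4.3160 = 4.8771 mm/d
Crop demand D = ETc × 30 d = 4.8771 × 30 = 146.313 mm
Pe = 0.61 × 58.2 = 35.502 mm
D − Pe = 146.313 − 35.502 = 110.811 mm

111 mm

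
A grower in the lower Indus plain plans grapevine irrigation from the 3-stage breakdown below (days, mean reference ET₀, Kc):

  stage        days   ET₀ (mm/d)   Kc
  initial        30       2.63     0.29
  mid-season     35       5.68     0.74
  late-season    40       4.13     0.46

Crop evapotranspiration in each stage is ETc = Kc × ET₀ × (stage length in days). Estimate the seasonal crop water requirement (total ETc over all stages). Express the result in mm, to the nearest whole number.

initial: 0.29 × 2.63 × 30 = 22.88 mm
mid-season: 0.74 × 5.68 × 35 = 147.11 mm
late-season: 0.46 × 4.13 × 40 = 75.99 mm
Seasonal total = 245.98 mm

246 mm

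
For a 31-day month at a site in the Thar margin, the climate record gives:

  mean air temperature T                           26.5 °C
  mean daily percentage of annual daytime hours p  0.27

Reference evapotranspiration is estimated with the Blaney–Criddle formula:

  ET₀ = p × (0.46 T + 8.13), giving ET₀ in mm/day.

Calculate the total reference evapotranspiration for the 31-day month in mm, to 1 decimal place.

ET₀ = 0.27 × (0.46 × 26.5 + 8.13) = 0.27 × 20.320 = 5.4864 mm/d
Monthly total = 5.4864 × 31 = 170.078 mm

170.1 mm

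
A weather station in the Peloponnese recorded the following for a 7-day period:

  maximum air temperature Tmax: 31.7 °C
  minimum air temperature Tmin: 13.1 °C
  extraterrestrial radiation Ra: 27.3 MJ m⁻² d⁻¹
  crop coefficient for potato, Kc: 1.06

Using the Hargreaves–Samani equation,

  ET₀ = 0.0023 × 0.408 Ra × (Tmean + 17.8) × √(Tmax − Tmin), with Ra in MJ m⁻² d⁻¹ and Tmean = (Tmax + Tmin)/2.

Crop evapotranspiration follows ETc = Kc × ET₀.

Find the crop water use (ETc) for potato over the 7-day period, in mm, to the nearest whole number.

Tmean = (31.7 + 13.1)/2 = 22.40 °C
0.408 Ra = 0.408 × 27.3 = 11.1384 mm/d equivalent
ET₀ = 0.0023 × 11.1384 × (22.40 + 17.8) × √18.6 = 0.0023 × 11.1384 × 40.20 × 4.3128 = 4.4416 mm/d
ETc = Kc × ET₀ = 1.06 × 4.4416 = 4.7081 mm/d
Over 7 days: 4.7081 × 7 = 32.957 mm

33 mm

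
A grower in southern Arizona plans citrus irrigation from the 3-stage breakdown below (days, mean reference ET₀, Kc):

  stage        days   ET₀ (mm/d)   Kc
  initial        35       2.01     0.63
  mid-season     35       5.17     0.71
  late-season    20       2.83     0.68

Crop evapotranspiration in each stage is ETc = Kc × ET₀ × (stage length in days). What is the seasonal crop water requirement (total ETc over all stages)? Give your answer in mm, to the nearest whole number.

211 mm

initial: 0.63 × 2.01 × 35 = 44.32 mm
mid-season: 0.71 × 5.17 × 35 = 128.47 mm
late-season: 0.68 × 2.83 × 20 = 38.49 mm
Seasonal total = 211.28 mm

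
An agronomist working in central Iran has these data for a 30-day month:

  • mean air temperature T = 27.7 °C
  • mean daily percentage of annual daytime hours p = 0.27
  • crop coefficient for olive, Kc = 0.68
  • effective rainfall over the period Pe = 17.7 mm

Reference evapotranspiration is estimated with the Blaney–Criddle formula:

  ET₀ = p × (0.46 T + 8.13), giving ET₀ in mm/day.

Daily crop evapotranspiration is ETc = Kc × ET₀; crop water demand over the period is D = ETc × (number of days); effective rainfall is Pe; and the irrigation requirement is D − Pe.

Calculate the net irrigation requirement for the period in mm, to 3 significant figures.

ET₀ = 0.27 × (0.46 × 27.7 + 8.13) = 0.27 × 20.872 = 5.6354 mm/d
ETc = Kc × ET₀ = 0.68 × 5.6354 = 3.8321 mm/d
Crop demand D = ETc × 30 d = 3.8321 × 30 = 114.963 mm
D − Pe = 114.963 − 17.7 = 97.263 mm

97.3 mm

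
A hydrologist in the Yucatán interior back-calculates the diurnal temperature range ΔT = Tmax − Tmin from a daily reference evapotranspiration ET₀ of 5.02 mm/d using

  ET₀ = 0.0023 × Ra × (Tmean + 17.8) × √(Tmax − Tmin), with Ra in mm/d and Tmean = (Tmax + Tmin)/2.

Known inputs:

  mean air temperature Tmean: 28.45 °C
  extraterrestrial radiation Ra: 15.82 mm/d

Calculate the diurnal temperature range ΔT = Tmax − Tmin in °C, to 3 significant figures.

√ΔT = ET₀ / [0.0023 × Ra × (Tmean+17.8)] = 5.02 / (0.0023 × 15.82 × 46.25) = 2.9830
ΔT = 2.9830² = 8.898 °C

8.90 °C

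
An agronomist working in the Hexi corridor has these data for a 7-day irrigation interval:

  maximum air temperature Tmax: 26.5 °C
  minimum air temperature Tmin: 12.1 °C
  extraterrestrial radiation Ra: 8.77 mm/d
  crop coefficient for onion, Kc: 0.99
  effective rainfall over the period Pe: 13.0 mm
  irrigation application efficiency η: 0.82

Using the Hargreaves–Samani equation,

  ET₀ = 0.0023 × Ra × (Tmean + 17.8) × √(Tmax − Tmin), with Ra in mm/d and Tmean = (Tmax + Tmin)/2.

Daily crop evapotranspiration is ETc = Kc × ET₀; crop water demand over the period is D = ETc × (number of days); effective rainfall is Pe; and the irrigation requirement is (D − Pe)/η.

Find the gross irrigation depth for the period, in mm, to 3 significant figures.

8.15 mm

Tmean = (26.5 + 12.1)/2 = 19.30 °C
ET₀ = 0.0023 × 8.77 × (19.30 + 17.8) × √14.4 = 0.0023 × 8.77 × 37.10 × 3.7947 = 2.8397 mm/d
ETc = Kc × ET₀ = 0.99 × 2.8397 = 2.8113 mm/d
Crop demand D = ETc × 7 d = 2.8113 × 7 = 19.679 mm
D − Pe = 19.679 − 13.0 = 6.679 mm
Gross irrigation = 6.679 / 0.82 = 8.145 mm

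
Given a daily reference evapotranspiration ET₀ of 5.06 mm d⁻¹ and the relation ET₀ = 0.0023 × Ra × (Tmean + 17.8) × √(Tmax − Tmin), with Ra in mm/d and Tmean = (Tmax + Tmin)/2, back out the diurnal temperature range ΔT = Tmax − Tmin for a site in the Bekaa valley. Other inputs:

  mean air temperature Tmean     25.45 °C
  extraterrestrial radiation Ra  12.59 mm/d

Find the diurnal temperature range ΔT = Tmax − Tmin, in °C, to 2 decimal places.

√ΔT = ET₀ / [0.0023 × Ra × (Tmean+17.8)] = 5.06 / (0.0023 × 12.59 × 43.25) = 4.0403
ΔT = 4.0403² = 16.324 °C

16.32 °C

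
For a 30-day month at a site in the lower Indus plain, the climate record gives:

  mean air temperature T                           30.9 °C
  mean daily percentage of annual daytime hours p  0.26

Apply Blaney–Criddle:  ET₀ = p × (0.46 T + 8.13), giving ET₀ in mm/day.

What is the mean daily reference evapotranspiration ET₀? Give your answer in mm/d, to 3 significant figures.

ET₀ = 0.26 × (0.46 × 30.9 + 8.13) = 0.26 × 22.344 = 5.8094 mm/d

5.81 mm/d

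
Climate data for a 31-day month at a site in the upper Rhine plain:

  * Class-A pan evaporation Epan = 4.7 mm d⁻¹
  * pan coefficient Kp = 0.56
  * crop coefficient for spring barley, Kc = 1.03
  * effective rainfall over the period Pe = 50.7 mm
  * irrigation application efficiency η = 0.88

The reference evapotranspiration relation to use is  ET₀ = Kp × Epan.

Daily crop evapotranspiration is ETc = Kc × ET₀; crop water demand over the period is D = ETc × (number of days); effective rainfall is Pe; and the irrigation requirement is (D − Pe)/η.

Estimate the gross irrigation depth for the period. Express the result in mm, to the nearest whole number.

38 mm

ET₀ = 0.56 × 4.7 = 2.6320 mm/d
ETc = Kc × ET₀ = 1.03 × 2.6320 = 2.7110 mm/d
Crop demand D = ETc × 31 d = 2.7110 × 31 = 84.041 mm
D − Pe = 84.041 − 50.7 = 33.341 mm
Gross irrigation = 33.341 / 0.88 = 37.888 mm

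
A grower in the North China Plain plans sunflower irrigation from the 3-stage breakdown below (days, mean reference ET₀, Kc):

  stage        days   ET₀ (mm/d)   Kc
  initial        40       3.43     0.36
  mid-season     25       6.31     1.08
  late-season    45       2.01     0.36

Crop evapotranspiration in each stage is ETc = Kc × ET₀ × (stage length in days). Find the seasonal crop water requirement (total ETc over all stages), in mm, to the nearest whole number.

initial: 0.36 × 3.43 × 40 = 49.39 mm
mid-season: 1.08 × 6.31 × 25 = 170.37 mm
late-season: 0.36 × 2.01 × 45 = 32.56 mm
Seasonal total = 252.32 mm

252 mm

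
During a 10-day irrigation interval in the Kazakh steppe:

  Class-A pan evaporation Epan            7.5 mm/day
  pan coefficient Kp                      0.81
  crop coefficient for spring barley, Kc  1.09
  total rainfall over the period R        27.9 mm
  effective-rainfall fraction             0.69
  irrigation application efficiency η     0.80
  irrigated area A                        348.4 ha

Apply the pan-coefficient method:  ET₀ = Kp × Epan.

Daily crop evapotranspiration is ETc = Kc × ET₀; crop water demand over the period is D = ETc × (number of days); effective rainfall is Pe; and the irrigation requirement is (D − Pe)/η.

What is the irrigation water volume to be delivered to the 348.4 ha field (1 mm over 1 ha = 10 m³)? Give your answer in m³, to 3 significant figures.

205000 m³

ET₀ = 0.81 × 7.5 = 6.0750 mm/d
ETc = Kc × ET₀ = 1.09 × 6.0750 = 6.6218 mm/d
Crop demand D = ETc × 10 d = 6.6218 × 10 = 66.218 mm
Pe = 0.69 × 27.9 = 19.251 mm
D − Pe = 66.218 − 19.251 = 46.967 mm
Gross irrigation = 46.967 / 0.80 = 58.709 mm
Volume = 58.709 mm × 348.4 ha × 10 = 204542.2 m³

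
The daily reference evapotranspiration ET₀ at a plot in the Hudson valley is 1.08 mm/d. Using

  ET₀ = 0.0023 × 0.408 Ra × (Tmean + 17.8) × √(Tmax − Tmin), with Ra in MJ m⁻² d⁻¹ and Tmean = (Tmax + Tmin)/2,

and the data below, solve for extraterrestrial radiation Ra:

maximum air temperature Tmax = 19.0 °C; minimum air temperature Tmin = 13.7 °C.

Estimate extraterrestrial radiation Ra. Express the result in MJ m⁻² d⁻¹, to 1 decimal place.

Tmean = (19.0+13.7)/2 = 16.35 °C; ΔT = 5.3
Ra = ET₀ / [0.0023 × 0.408 × (Tmean+17.8) × √ΔT]
   = 1.08 / (0.0023 × 0.408 × 34.15 × 2.3022) = 14.639 MJ m⁻² d⁻¹

14.6 MJ m⁻² d⁻¹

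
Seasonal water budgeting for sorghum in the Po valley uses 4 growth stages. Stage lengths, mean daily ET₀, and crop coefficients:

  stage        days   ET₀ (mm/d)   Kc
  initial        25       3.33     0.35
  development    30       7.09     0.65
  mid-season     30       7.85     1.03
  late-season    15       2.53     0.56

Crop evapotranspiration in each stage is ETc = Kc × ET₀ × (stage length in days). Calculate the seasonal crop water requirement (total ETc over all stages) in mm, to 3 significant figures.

431 mm

initial: 0.35 × 3.33 × 25 = 29.14 mm
development: 0.65 × 7.09 × 30 = 138.26 mm
mid-season: 1.03 × 7.85 × 30 = 242.57 mm
late-season: 0.56 × 2.53 × 15 = 21.25 mm
Seasonal total = 431.22 mm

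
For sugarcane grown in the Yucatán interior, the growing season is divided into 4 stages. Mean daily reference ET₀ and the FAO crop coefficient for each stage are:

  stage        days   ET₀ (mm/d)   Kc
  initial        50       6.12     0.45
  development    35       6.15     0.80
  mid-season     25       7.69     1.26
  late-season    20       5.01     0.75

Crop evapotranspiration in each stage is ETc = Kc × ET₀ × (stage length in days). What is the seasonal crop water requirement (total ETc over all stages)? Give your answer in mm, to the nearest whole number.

627 mm

initial: 0.45 × 6.12 × 50 = 137.70 mm
development: 0.80 × 6.15 × 35 = 172.20 mm
mid-season: 1.26 × 7.69 × 25 = 242.24 mm
late-season: 0.75 × 5.01 × 20 = 75.15 mm
Seasonal total = 627.29 mm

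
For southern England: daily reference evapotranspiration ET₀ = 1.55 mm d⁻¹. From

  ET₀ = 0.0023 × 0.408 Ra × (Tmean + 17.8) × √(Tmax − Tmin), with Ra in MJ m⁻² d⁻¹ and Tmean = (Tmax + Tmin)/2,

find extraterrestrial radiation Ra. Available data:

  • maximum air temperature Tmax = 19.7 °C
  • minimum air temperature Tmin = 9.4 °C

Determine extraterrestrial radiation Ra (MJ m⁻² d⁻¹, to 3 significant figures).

Tmean = (19.7+9.4)/2 = 14.55 °C; ΔT = 10.3
Ra = ET₀ / [0.0023 × 0.408 × (Tmean+17.8) × √ΔT]
   = 1.55 / (0.0023 × 0.408 × 32.35 × 3.2094) = 15.909 MJ m⁻² d⁻¹

15.9 MJ m⁻² d⁻¹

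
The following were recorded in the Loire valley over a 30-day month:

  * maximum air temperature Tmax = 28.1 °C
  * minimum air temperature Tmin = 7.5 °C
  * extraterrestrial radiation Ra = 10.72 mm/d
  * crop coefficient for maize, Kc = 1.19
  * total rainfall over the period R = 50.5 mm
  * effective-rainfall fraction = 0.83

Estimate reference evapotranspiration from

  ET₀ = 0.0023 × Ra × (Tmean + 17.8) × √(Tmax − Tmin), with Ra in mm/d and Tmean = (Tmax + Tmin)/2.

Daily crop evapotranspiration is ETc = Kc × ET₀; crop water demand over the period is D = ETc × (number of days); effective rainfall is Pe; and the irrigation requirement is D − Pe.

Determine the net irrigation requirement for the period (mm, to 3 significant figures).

100 mm

Tmean = (28.1 + 7.5)/2 = 17.80 °C
ET₀ = 0.0023 × 10.72 × (17.80 + 17.8) × √20.6 = 0.0023 × 10.72 × 35.60 × 4.5387 = 3.9839 mm/d
ETc = Kc × ET₀ = 1.19 × 3.9839 = 4.7408 mm/d
Crop demand D = ETc × 30 d = 4.7408 × 30 = 142.224 mm
Pe = 0.83 × 50.5 = 41.915 mm
D − Pe = 142.224 − 41.915 = 100.309 mm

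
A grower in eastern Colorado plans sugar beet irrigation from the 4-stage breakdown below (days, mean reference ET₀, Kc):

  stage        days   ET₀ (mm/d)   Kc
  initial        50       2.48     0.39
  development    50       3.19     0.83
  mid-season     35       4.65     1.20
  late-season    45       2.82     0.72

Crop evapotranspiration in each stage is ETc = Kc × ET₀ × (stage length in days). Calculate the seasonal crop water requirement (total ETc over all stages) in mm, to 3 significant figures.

467 mm

initial: 0.39 × 2.48 × 50 = 48.36 mm
development: 0.83 × 3.19 × 50 = 132.39 mm
mid-season: 1.20 × 4.65 × 35 = 195.30 mm
late-season: 0.72 × 2.82 × 45 = 91.37 mm
Seasonal total = 467.42 mm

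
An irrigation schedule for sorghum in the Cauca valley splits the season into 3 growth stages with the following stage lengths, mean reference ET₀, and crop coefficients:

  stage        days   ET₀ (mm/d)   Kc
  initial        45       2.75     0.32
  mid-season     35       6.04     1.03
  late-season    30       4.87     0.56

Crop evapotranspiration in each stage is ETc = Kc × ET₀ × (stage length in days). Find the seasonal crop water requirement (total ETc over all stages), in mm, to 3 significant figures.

initial: 0.32 × 2.75 × 45 = 39.60 mm
mid-season: 1.03 × 6.04 × 35 = 217.74 mm
late-season: 0.56 × 4.87 × 30 = 81.82 mm
Seasonal total = 339.16 mm

339 mm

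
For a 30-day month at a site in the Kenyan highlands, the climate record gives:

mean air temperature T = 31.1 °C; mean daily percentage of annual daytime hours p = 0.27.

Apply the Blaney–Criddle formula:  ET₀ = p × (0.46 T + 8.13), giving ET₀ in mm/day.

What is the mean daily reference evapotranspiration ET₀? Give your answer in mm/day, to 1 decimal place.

ET₀ = 0.27 × (0.46 × 31.1 + 8.13) = 0.27 × 22.436 = 6.0577 mm/d

6.1 mm/day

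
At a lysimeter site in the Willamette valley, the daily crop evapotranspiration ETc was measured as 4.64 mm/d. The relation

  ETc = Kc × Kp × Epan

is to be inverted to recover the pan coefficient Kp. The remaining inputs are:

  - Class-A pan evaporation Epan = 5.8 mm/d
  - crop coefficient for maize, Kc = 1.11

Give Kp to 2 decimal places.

ETc = Kc × Kp × Epan  ⇒  Kp = ETc / (Kc × Epan)
Kp = 4.64 / (1.11 × 5.8) = 4.64 / 6.438 = 0.7207

0.72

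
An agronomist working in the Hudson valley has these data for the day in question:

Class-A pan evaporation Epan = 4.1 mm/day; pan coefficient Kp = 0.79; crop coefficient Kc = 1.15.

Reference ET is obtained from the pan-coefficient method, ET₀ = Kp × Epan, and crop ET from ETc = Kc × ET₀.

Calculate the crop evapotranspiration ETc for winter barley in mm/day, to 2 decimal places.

ET₀ = 0.79 × 4.1 = 3.2390 mm/d
ETc = Kc × ET₀ = 1.15 × 3.2390 = 3.7249 mm/d

3.72 mm/day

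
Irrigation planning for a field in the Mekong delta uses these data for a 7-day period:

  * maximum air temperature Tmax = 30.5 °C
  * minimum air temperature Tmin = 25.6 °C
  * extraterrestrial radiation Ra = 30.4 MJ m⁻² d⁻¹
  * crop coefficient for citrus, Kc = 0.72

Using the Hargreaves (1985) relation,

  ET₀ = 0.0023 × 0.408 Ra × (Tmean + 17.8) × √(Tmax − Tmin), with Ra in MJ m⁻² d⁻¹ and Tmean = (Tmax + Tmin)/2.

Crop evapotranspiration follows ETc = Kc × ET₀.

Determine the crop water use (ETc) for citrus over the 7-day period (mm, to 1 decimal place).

Tmean = (30.5 + 25.6)/2 = 28.05 °C
0.408 Ra = 0.408 × 30.4 = 12.4032 mm/d equivalent
ET₀ = 0.0023 × 12.4032 × (28.05 + 17.8) × √4.9 = 0.0023 × 12.4032 × 45.85 × 2.2136 = 2.8953 mm/d
ETc = Kc × ET₀ = 0.72 × 2.8953 = 2.0846 mm/d
Over 7 days: 2.0846 × 7 = 14.592 mm

14.6 mm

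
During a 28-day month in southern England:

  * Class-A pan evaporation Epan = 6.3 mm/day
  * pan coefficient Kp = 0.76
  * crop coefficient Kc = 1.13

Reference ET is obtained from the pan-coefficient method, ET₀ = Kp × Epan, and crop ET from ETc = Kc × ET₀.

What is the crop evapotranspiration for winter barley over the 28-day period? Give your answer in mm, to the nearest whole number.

ET₀ = 0.76 × 6.3 = 4.7880 mm/d
ETc = Kc × ET₀ = 1.13 × 4.7880 = 5.4104 mm/d
Over 28 days: 5.4104 × 28 = 151.491 mm

151 mm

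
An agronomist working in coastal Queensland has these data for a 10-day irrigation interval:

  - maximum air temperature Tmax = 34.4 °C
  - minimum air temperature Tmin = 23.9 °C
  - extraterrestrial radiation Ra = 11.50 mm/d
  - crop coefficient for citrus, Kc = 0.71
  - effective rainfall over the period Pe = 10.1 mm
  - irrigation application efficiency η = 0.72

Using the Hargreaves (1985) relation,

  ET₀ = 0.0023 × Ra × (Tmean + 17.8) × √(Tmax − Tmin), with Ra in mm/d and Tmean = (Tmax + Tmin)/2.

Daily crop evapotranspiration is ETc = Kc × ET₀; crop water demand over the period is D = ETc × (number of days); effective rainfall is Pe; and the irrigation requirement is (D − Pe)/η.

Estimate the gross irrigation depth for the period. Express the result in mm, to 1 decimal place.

Tmean = (34.4 + 23.9)/2 = 29.15 °C
ET₀ = 0.0023 × 11.50 × (29.15 + 17.8) × √10.5 = 0.0023 × 11.50 × 46.95 × 3.2404 = 4.0240 mm/d
ETc = Kc × ET₀ = 0.71 × 4.0240 = 2.8570 mm/d
Crop demand D = ETc × 10 d = 2.8570 × 10 = 28.570 mm
D − Pe = 28.570 − 10.1 = 18.470 mm
Gross irrigation = 18.470 / 0.72 = 25.653 mm

25.7 mm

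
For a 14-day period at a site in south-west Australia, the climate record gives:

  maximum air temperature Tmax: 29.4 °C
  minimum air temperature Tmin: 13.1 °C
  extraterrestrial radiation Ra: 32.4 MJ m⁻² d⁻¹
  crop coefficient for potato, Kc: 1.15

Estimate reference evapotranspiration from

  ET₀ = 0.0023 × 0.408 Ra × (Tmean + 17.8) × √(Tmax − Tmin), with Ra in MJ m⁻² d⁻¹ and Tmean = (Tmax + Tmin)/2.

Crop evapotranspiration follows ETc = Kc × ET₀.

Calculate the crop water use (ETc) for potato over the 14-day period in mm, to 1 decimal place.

77.2 mm

Tmean = (29.4 + 13.1)/2 = 21.25 °C
0.408 Ra = 0.408 × 32.4 = 13.2192 mm/d equivalent
ET₀ = 0.0023 × 13.2192 × (21.25 + 17.8) × √16.3 = 0.0023 × 13.2192 × 39.05 × 4.0373 = 4.7934 mm/d
ETc = Kc × ET₀ = 1.15 × 4.7934 = 5.5124 mm/d
Over 14 days: 5.5124 × 14 = 77.174 mm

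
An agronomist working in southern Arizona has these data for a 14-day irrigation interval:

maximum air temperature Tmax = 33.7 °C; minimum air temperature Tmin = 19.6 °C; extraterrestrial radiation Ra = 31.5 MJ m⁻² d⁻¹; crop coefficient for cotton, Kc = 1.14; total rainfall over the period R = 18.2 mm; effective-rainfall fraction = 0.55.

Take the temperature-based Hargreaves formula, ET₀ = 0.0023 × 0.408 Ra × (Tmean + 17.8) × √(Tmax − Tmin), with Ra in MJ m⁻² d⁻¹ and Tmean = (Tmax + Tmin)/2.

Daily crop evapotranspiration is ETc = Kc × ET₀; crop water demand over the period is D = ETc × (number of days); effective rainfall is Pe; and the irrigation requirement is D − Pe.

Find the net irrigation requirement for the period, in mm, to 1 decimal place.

Tmean = (33.7 + 19.6)/2 = 26.65 °C
0.408 Ra = 0.408 × 31.5 = 12.8520 mm/d equivalent
ET₀ = 0.0023 × 12.8520 × (26.65 + 17.8) × √14.1 = 0.0023 × 12.8520 × 44.45 × 3.7550 = 4.9338 mm/d
ETc = Kc × ET₀ = 1.14 × 4.9338 = 5.6245 mm/d
Crop demand D = ETc × 14 d = 5.6245 × 14 = 78.743 mm
Pe = 0.55 × 18.2 = 10.010 mm
D − Pe = 78.743 − 10.010 = 68.733 mm

68.7 mm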